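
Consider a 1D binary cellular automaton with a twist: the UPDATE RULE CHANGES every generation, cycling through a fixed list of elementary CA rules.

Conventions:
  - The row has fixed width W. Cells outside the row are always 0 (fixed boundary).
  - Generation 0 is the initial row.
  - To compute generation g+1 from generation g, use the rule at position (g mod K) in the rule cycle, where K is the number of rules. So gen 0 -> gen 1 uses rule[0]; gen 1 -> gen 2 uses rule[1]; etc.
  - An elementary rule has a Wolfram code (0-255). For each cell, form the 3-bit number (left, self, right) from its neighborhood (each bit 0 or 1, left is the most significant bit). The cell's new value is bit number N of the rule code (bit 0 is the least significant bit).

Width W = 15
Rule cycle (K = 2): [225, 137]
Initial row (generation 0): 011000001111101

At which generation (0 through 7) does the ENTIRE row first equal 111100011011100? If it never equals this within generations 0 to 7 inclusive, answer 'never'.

Answer: never

Derivation:
Gen 0: 011000001111101
Gen 1 (rule 225): 001011100111110
Gen 2 (rule 137): 100011000111100
Gen 3 (rule 225): 001001010011101
Gen 4 (rule 137): 100000000011000
Gen 5 (rule 225): 001111111001011
Gen 6 (rule 137): 101111110000010
Gen 7 (rule 225): 010111110111000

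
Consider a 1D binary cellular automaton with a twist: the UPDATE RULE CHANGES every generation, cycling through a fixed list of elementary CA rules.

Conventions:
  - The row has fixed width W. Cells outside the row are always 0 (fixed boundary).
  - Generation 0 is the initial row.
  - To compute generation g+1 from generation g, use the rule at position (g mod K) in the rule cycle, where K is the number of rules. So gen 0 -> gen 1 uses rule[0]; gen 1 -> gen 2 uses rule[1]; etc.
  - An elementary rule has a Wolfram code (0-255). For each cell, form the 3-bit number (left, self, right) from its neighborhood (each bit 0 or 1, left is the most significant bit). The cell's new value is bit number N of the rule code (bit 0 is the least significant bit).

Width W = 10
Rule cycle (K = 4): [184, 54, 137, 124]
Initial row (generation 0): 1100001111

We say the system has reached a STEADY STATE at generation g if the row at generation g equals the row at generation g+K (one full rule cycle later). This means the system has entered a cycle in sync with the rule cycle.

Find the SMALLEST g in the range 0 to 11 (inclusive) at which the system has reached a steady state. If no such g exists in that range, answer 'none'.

Gen 0: 1100001111
Gen 1 (rule 184): 1010001110
Gen 2 (rule 54): 1111010001
Gen 3 (rule 137): 1110000100
Gen 4 (rule 124): 1011000110
Gen 5 (rule 184): 0110100101
Gen 6 (rule 54): 1001111111
Gen 7 (rule 137): 0001111110
Gen 8 (rule 124): 0001000011
Gen 9 (rule 184): 0000100010
Gen 10 (rule 54): 0001110111
Gen 11 (rule 137): 1101100110
Gen 12 (rule 124): 1111110111
Gen 13 (rule 184): 1111101110
Gen 14 (rule 54): 0000010001
Gen 15 (rule 137): 1111000100

Answer: none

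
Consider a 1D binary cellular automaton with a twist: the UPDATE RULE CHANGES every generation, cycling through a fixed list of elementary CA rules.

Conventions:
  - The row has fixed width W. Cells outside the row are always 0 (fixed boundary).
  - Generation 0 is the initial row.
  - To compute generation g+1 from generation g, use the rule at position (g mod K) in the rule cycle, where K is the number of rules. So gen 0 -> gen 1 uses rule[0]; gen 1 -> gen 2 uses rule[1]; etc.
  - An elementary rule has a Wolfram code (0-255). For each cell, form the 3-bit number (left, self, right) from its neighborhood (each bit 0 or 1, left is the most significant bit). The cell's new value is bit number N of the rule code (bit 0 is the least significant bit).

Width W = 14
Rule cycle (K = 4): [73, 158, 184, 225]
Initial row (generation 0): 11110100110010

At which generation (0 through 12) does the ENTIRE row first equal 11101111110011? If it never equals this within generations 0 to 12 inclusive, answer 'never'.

Gen 0: 11110100110010
Gen 1 (rule 73): 10010000110000
Gen 2 (rule 158): 11111001101000
Gen 3 (rule 184): 11110101010100
Gen 4 (rule 225): 01111010101001
Gen 5 (rule 73): 01001000000000
Gen 6 (rule 158): 11111100000000
Gen 7 (rule 184): 11111010000000
Gen 8 (rule 225): 01111100111111
Gen 9 (rule 73): 01000100100001
Gen 10 (rule 158): 11101111110011
Gen 11 (rule 184): 11011111101010
Gen 12 (rule 225): 01101111110100

Answer: 10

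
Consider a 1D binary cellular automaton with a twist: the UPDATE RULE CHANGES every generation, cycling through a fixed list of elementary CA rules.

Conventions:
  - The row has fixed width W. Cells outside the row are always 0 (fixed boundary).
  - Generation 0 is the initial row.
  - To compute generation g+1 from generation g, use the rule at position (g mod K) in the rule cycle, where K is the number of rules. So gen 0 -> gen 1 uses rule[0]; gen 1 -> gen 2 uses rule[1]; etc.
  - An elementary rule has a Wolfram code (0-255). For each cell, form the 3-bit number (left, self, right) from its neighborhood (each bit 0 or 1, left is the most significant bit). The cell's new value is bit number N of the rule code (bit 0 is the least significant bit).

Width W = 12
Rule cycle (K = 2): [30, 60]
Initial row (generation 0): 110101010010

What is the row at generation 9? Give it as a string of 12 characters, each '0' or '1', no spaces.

Answer: 100101001101

Derivation:
Gen 0: 110101010010
Gen 1 (rule 30): 100101011111
Gen 2 (rule 60): 110111110000
Gen 3 (rule 30): 100100001000
Gen 4 (rule 60): 110110001100
Gen 5 (rule 30): 100101011010
Gen 6 (rule 60): 110111110111
Gen 7 (rule 30): 100100000100
Gen 8 (rule 60): 110110000110
Gen 9 (rule 30): 100101001101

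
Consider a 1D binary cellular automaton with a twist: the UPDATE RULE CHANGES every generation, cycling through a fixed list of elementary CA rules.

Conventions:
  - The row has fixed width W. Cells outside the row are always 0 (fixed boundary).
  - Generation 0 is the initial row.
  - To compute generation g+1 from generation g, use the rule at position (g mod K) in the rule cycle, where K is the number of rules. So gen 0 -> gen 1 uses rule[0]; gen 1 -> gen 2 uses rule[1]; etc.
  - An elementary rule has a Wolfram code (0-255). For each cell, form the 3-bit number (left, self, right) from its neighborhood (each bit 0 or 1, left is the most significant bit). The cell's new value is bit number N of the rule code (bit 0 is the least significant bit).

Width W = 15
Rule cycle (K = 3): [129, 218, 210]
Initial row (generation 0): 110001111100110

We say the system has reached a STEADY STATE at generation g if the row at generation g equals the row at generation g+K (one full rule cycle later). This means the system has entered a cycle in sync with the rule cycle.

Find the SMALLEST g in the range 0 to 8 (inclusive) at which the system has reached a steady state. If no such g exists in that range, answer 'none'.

Gen 0: 110001111100110
Gen 1 (rule 129): 000100111000000
Gen 2 (rule 218): 001011111100000
Gen 3 (rule 210): 010001111110000
Gen 4 (rule 129): 000100111100111
Gen 5 (rule 218): 001011111111111
Gen 6 (rule 210): 010001111111111
Gen 7 (rule 129): 000100111111110
Gen 8 (rule 218): 001011111111111
Gen 9 (rule 210): 010001111111111
Gen 10 (rule 129): 000100111111110
Gen 11 (rule 218): 001011111111111

Answer: 5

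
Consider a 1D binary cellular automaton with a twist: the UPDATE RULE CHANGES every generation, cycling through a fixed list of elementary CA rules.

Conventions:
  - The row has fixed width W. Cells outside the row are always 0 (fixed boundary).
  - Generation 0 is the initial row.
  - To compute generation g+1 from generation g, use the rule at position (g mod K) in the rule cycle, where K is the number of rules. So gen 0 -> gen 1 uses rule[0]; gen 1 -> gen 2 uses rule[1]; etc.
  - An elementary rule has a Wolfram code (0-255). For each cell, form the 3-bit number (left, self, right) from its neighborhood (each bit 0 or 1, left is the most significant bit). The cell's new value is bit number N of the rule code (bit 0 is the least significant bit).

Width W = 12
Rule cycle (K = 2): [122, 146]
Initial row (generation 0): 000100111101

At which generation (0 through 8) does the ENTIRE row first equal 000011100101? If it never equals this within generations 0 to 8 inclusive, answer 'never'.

Answer: never

Derivation:
Gen 0: 000100111101
Gen 1 (rule 122): 001011100110
Gen 2 (rule 146): 010001011001
Gen 3 (rule 122): 101010111110
Gen 4 (rule 146): 000000011101
Gen 5 (rule 122): 000000110110
Gen 6 (rule 146): 000001000001
Gen 7 (rule 122): 000010100010
Gen 8 (rule 146): 000100010101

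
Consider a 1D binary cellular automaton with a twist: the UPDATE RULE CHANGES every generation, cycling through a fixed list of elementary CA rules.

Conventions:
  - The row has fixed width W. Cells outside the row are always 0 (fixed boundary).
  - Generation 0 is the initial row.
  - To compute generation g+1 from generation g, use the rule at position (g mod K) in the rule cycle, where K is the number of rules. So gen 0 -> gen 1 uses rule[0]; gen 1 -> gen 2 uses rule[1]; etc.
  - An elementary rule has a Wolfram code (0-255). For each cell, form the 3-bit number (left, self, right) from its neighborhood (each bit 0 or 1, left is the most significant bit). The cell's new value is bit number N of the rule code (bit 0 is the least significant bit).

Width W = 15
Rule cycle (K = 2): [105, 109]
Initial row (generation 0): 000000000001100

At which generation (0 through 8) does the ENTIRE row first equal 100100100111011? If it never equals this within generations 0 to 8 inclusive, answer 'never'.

Answer: never

Derivation:
Gen 0: 000000000001100
Gen 1 (rule 105): 111111111101101
Gen 2 (rule 109): 100000000111111
Gen 3 (rule 105): 001111110100001
Gen 4 (rule 109): 101000011101101
Gen 5 (rule 105): 010011010111110
Gen 6 (rule 109): 010011111100010
Gen 7 (rule 105): 000010000101000
Gen 8 (rule 109): 111010110111011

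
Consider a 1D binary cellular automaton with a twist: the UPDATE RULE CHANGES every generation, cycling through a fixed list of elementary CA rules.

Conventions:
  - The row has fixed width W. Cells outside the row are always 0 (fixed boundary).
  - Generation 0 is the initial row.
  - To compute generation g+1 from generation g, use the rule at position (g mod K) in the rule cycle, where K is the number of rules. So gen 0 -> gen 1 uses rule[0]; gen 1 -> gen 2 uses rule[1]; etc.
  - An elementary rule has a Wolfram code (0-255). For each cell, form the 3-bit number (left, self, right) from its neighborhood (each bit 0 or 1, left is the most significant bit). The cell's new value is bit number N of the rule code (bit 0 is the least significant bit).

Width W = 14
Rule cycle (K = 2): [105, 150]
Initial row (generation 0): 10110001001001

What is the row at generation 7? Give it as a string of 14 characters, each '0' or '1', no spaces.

Gen 0: 10110001001001
Gen 1 (rule 105): 01110100000000
Gen 2 (rule 150): 10100110000000
Gen 3 (rule 105): 01000110111111
Gen 4 (rule 150): 11101000011110
Gen 5 (rule 105): 10110011010010
Gen 6 (rule 150): 10001100011111
Gen 7 (rule 105): 00101101010001

Answer: 00101101010001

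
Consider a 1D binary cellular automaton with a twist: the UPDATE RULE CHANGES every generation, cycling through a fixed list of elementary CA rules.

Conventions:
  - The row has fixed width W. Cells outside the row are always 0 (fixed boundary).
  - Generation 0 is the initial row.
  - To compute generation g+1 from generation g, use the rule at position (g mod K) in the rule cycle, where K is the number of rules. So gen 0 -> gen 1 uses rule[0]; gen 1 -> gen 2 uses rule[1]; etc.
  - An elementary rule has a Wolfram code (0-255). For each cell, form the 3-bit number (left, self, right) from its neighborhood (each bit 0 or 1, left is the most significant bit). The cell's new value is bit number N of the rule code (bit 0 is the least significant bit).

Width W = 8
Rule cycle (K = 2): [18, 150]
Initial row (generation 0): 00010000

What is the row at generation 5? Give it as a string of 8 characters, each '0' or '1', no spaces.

Gen 0: 00010000
Gen 1 (rule 18): 00101000
Gen 2 (rule 150): 01101100
Gen 3 (rule 18): 10000010
Gen 4 (rule 150): 11000111
Gen 5 (rule 18): 00101000

Answer: 00101000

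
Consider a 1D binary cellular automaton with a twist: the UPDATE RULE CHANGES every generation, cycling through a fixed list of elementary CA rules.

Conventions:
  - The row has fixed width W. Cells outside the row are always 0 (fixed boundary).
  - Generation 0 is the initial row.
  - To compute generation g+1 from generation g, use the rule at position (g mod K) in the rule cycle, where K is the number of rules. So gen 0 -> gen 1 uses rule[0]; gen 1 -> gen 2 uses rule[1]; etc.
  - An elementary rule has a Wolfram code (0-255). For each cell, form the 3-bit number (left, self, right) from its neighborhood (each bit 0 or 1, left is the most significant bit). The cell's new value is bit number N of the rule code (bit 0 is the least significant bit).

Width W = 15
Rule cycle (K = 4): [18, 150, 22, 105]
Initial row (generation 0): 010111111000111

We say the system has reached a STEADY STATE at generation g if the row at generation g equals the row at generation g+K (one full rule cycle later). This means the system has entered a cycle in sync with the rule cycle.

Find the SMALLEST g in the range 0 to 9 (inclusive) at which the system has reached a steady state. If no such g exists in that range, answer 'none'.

Gen 0: 010111111000111
Gen 1 (rule 18): 100000000101000
Gen 2 (rule 150): 110000001101100
Gen 3 (rule 22): 001000010000010
Gen 4 (rule 105): 100011000111000
Gen 5 (rule 18): 010100101000100
Gen 6 (rule 150): 110111101101110
Gen 7 (rule 22): 000000000000001
Gen 8 (rule 105): 111111111111100
Gen 9 (rule 18): 000000000000010
Gen 10 (rule 150): 000000000000111
Gen 11 (rule 22): 000000000001000
Gen 12 (rule 105): 111111111100011
Gen 13 (rule 18): 000000000010100

Answer: none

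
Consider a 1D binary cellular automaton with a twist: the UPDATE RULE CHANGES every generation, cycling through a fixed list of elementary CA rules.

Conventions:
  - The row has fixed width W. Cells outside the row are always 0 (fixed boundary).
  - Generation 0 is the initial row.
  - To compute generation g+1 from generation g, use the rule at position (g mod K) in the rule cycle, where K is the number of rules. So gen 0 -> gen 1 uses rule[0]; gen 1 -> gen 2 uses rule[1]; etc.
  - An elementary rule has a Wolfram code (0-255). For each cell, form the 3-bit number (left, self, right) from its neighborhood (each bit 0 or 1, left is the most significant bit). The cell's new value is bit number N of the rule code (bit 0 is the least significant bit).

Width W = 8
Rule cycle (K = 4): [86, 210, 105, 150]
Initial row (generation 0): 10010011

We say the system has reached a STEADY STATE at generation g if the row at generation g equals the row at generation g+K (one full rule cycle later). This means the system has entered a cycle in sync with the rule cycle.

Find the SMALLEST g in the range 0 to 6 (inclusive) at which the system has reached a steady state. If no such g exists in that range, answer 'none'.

Answer: none

Derivation:
Gen 0: 10010011
Gen 1 (rule 86): 11111101
Gen 2 (rule 210): 01111100
Gen 3 (rule 105): 01000101
Gen 4 (rule 150): 11101101
Gen 5 (rule 86): 00100101
Gen 6 (rule 210): 01011000
Gen 7 (rule 105): 00111011
Gen 8 (rule 150): 01010000
Gen 9 (rule 86): 11011000
Gen 10 (rule 210): 01001100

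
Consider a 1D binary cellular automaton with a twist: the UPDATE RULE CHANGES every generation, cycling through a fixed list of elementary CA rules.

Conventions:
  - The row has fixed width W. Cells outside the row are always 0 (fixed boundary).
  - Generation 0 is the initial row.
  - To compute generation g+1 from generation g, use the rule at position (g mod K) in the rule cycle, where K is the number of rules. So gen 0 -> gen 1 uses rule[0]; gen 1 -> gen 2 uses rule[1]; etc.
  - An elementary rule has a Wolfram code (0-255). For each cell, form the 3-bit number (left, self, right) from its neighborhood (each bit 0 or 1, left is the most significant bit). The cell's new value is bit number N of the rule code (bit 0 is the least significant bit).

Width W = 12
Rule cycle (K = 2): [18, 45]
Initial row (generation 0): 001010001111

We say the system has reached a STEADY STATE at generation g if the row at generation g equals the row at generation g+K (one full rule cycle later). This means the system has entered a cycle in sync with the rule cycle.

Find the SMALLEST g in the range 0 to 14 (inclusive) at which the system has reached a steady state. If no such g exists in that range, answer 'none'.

Answer: 5

Derivation:
Gen 0: 001010001111
Gen 1 (rule 18): 010001010000
Gen 2 (rule 45): 010101110111
Gen 3 (rule 18): 100000000000
Gen 4 (rule 45): 101111111111
Gen 5 (rule 18): 000000000000
Gen 6 (rule 45): 111111111111
Gen 7 (rule 18): 000000000000
Gen 8 (rule 45): 111111111111
Gen 9 (rule 18): 000000000000
Gen 10 (rule 45): 111111111111
Gen 11 (rule 18): 000000000000
Gen 12 (rule 45): 111111111111
Gen 13 (rule 18): 000000000000
Gen 14 (rule 45): 111111111111
Gen 15 (rule 18): 000000000000
Gen 16 (rule 45): 111111111111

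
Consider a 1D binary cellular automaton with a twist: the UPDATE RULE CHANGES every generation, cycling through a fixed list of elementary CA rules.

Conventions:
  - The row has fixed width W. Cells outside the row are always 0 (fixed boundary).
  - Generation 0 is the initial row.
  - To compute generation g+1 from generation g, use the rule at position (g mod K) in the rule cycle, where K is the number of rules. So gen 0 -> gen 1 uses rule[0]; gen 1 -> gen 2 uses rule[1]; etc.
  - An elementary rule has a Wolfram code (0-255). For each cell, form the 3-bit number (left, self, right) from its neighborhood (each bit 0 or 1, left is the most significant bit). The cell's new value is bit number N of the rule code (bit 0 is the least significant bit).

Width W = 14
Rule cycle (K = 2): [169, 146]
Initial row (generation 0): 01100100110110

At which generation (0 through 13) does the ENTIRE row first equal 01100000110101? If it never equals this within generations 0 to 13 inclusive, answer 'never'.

Answer: never

Derivation:
Gen 0: 01100100110110
Gen 1 (rule 169): 01000000101100
Gen 2 (rule 146): 10100001000010
Gen 3 (rule 169): 01001100011000
Gen 4 (rule 146): 10110010100100
Gen 5 (rule 169): 01100001000001
Gen 6 (rule 146): 10010010100010
Gen 7 (rule 169): 00000001001000
Gen 8 (rule 146): 00000010110100
Gen 9 (rule 169): 11111001101001
Gen 10 (rule 146): 01110110000110
Gen 11 (rule 169): 01101100110100
Gen 12 (rule 146): 10000011000010
Gen 13 (rule 169): 00111010011000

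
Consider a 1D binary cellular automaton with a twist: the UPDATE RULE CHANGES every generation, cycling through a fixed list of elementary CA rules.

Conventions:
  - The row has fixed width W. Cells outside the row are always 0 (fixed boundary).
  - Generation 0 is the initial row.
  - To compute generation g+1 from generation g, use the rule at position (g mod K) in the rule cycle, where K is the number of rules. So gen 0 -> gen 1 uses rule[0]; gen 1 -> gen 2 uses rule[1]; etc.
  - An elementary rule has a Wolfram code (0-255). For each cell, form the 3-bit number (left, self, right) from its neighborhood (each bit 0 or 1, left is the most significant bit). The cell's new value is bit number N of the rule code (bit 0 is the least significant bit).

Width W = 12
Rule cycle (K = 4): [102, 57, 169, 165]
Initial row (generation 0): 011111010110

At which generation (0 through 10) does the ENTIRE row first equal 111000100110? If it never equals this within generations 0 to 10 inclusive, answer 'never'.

Answer: 8

Derivation:
Gen 0: 011111010110
Gen 1 (rule 102): 100001111010
Gen 2 (rule 57): 011101000101
Gen 3 (rule 169): 011010010010
Gen 4 (rule 165): 000110010010
Gen 5 (rule 102): 001010110110
Gen 6 (rule 57): 100101101101
Gen 7 (rule 169): 000011011010
Gen 8 (rule 165): 111000100110
Gen 9 (rule 102): 001001101010
Gen 10 (rule 57): 100101010101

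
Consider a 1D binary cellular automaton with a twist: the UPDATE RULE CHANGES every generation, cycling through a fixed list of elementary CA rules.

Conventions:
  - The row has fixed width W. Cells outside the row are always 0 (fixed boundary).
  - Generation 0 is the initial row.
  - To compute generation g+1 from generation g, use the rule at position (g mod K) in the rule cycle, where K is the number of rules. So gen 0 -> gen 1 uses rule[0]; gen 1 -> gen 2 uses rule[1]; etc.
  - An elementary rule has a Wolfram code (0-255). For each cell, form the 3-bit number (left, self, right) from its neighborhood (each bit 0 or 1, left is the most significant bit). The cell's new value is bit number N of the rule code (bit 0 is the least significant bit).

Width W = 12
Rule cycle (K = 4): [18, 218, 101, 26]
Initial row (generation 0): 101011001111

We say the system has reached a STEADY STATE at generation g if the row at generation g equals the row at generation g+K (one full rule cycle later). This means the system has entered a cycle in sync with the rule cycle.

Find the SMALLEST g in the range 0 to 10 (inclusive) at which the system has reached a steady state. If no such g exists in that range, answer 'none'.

Gen 0: 101011001111
Gen 1 (rule 18): 000000110000
Gen 2 (rule 218): 000001111000
Gen 3 (rule 101): 111100001011
Gen 4 (rule 26): 100010010010
Gen 5 (rule 18): 010101101101
Gen 6 (rule 218): 100001101100
Gen 7 (rule 101): 101100110101
Gen 8 (rule 26): 001011100000
Gen 9 (rule 18): 010000010000
Gen 10 (rule 218): 101000101000
Gen 11 (rule 101): 111010111011
Gen 12 (rule 26): 100000100010
Gen 13 (rule 18): 010001010101
Gen 14 (rule 218): 101010000000

Answer: none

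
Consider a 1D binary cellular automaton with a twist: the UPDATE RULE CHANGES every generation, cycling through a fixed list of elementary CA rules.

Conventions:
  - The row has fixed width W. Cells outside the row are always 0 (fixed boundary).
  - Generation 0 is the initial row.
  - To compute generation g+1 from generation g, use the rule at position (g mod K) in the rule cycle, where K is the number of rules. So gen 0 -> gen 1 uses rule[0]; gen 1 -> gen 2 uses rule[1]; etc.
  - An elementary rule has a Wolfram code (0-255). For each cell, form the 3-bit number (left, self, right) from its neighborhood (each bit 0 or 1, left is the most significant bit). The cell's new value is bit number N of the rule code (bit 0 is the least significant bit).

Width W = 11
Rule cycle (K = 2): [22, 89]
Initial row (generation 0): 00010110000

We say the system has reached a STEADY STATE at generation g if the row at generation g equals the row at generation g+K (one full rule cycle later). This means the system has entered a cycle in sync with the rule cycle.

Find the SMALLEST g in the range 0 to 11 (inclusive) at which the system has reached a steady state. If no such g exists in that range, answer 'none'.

Gen 0: 00010110000
Gen 1 (rule 22): 00110001000
Gen 2 (rule 89): 10111100111
Gen 3 (rule 22): 10000011000
Gen 4 (rule 89): 01111011111
Gen 5 (rule 22): 10000000000
Gen 6 (rule 89): 01111111111
Gen 7 (rule 22): 10000000000
Gen 8 (rule 89): 01111111111
Gen 9 (rule 22): 10000000000
Gen 10 (rule 89): 01111111111
Gen 11 (rule 22): 10000000000
Gen 12 (rule 89): 01111111111
Gen 13 (rule 22): 10000000000

Answer: 5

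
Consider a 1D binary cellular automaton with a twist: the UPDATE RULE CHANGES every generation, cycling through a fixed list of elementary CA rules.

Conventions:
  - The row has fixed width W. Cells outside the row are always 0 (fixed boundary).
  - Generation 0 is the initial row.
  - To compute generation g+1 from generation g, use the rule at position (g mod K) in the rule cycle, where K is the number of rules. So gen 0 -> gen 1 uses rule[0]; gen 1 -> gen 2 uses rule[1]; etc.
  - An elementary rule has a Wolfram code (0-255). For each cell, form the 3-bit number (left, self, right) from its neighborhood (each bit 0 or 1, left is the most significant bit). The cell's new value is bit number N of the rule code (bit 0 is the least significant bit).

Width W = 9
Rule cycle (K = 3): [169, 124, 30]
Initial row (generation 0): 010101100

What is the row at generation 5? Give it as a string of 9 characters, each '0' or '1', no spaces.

Gen 0: 010101100
Gen 1 (rule 169): 001011001
Gen 2 (rule 124): 001111101
Gen 3 (rule 30): 011000001
Gen 4 (rule 169): 010011100
Gen 5 (rule 124): 011010110

Answer: 011010110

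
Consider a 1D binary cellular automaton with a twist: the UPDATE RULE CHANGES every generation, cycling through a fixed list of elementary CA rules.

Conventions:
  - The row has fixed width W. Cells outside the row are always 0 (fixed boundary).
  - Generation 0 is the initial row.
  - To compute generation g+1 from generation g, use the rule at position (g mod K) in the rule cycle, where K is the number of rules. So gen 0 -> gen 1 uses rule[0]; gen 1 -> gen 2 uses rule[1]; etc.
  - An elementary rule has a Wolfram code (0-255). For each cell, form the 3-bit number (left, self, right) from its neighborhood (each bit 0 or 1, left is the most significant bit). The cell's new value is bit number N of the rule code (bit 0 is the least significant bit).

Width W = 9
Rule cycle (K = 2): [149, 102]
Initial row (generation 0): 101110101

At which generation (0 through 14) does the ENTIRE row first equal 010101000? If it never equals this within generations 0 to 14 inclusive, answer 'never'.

Gen 0: 101110101
Gen 1 (rule 149): 100100101
Gen 2 (rule 102): 101101111
Gen 3 (rule 149): 100000110
Gen 4 (rule 102): 100001010
Gen 5 (rule 149): 111101011
Gen 6 (rule 102): 000111101
Gen 7 (rule 149): 110011001
Gen 8 (rule 102): 010101011
Gen 9 (rule 149): 010101000
Gen 10 (rule 102): 111111000
Gen 11 (rule 149): 011110111
Gen 12 (rule 102): 100011001
Gen 13 (rule 149): 111000101
Gen 14 (rule 102): 001001111

Answer: 9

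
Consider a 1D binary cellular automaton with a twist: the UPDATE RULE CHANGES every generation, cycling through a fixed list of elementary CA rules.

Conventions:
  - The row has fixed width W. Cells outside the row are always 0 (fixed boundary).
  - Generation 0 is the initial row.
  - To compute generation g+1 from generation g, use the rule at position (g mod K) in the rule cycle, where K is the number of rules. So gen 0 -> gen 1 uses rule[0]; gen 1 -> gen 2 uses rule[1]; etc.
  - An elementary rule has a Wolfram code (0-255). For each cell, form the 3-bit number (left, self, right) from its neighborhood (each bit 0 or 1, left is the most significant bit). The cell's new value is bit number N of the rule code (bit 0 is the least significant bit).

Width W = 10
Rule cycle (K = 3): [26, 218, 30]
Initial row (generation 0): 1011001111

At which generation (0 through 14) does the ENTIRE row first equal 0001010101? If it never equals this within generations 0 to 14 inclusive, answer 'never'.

Gen 0: 1011001111
Gen 1 (rule 26): 0010111000
Gen 2 (rule 218): 0100111100
Gen 3 (rule 30): 1111100010
Gen 4 (rule 26): 1000010101
Gen 5 (rule 218): 0100100000
Gen 6 (rule 30): 1111110000
Gen 7 (rule 26): 1000001000
Gen 8 (rule 218): 0100010100
Gen 9 (rule 30): 1110110110
Gen 10 (rule 26): 1000100101
Gen 11 (rule 218): 0101011000
Gen 12 (rule 30): 1101010100
Gen 13 (rule 26): 1000000010
Gen 14 (rule 218): 0100000101

Answer: never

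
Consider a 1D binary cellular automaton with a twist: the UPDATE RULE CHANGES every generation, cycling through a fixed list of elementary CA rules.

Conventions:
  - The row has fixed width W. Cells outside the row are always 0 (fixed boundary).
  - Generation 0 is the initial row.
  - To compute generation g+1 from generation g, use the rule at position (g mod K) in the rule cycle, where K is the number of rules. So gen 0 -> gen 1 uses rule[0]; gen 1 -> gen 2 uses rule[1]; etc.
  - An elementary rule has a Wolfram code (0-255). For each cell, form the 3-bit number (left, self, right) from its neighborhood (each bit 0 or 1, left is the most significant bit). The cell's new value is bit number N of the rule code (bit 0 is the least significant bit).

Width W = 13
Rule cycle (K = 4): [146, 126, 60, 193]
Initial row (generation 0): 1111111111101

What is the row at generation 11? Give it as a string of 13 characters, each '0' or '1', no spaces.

Answer: 1000001100000

Derivation:
Gen 0: 1111111111101
Gen 1 (rule 146): 0111111111000
Gen 2 (rule 126): 1100000001100
Gen 3 (rule 60): 1010000001010
Gen 4 (rule 193): 0000111100000
Gen 5 (rule 146): 0001011010000
Gen 6 (rule 126): 0011111111000
Gen 7 (rule 60): 0010000000100
Gen 8 (rule 193): 1000111110001
Gen 9 (rule 146): 0101011101010
Gen 10 (rule 126): 1111110111111
Gen 11 (rule 60): 1000001100000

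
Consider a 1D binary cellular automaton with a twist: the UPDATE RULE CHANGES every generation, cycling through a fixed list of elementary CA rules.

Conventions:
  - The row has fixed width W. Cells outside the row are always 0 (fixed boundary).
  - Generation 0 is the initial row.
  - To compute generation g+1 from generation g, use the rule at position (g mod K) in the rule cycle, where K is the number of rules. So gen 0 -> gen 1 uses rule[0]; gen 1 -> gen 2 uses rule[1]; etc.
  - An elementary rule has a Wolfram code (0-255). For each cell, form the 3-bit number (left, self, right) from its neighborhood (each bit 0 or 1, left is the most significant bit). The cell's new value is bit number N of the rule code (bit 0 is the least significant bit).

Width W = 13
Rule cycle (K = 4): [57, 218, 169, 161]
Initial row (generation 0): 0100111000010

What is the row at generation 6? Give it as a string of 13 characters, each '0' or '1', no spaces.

Answer: 0001111101010

Derivation:
Gen 0: 0100111000010
Gen 1 (rule 57): 0010100111001
Gen 2 (rule 218): 0100011111110
Gen 3 (rule 169): 0001011111100
Gen 4 (rule 161): 1100101111001
Gen 5 (rule 57): 1010011000100
Gen 6 (rule 218): 0001111101010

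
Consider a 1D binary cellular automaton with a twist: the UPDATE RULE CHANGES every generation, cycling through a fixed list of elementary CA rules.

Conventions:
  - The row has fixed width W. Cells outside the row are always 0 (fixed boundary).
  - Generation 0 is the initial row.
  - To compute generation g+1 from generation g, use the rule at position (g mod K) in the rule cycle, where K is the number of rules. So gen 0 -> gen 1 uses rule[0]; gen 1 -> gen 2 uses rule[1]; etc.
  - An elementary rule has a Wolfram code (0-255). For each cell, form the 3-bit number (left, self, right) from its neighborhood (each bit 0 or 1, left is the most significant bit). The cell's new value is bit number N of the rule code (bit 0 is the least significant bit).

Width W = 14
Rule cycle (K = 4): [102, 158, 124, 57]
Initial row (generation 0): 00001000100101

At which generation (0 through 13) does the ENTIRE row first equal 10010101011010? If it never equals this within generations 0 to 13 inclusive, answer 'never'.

Gen 0: 00001000100101
Gen 1 (rule 102): 00011001101111
Gen 2 (rule 158): 00110111001110
Gen 3 (rule 124): 00111101101011
Gen 4 (rule 57): 10100011010110
Gen 5 (rule 102): 11100101111010
Gen 6 (rule 158): 11011101110011
Gen 7 (rule 124): 11110111011011
Gen 8 (rule 57): 10001100110110
Gen 9 (rule 102): 10010101011010
Gen 10 (rule 158): 11110101010011
Gen 11 (rule 124): 10011111111011
Gen 12 (rule 57): 01010000000110
Gen 13 (rule 102): 11110000001010

Answer: 9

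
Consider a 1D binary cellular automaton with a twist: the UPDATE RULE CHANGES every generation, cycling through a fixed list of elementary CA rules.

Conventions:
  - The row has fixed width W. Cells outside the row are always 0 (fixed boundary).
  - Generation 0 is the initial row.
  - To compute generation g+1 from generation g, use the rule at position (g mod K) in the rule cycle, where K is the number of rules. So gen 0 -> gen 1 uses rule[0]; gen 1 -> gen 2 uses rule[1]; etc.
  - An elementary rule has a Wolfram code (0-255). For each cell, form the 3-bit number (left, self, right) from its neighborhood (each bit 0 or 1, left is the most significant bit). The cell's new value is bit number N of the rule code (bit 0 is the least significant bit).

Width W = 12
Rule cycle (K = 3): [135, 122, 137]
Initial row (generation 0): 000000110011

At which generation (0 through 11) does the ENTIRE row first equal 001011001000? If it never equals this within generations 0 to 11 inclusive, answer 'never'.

Answer: never

Derivation:
Gen 0: 000000110011
Gen 1 (rule 135): 111111000100
Gen 2 (rule 122): 100001101010
Gen 3 (rule 137): 001101000000
Gen 4 (rule 135): 110001011111
Gen 5 (rule 122): 111010110001
Gen 6 (rule 137): 110000100100
Gen 7 (rule 135): 000111101101
Gen 8 (rule 122): 001100111110
Gen 9 (rule 137): 101000111100
Gen 10 (rule 135): 101011011001
Gen 11 (rule 122): 010111111110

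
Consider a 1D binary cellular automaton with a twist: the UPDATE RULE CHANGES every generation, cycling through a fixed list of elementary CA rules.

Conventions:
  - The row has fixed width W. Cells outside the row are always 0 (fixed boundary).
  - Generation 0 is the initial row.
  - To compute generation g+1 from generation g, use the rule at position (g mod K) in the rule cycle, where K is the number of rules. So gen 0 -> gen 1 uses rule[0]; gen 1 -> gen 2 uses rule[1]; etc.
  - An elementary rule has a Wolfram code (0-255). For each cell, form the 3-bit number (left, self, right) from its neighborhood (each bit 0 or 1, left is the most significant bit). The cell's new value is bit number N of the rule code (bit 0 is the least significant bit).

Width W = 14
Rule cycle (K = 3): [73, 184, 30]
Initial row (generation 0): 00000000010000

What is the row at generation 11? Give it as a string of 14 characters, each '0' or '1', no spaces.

Gen 0: 00000000010000
Gen 1 (rule 73): 11111111000111
Gen 2 (rule 184): 11111110100110
Gen 3 (rule 30): 10000000111101
Gen 4 (rule 73): 00111110100100
Gen 5 (rule 184): 00111101010010
Gen 6 (rule 30): 01100001011111
Gen 7 (rule 73): 01101100010001
Gen 8 (rule 184): 01011010001000
Gen 9 (rule 30): 11010011011100
Gen 10 (rule 73): 11000011010101
Gen 11 (rule 184): 10100010101010

Answer: 10100010101010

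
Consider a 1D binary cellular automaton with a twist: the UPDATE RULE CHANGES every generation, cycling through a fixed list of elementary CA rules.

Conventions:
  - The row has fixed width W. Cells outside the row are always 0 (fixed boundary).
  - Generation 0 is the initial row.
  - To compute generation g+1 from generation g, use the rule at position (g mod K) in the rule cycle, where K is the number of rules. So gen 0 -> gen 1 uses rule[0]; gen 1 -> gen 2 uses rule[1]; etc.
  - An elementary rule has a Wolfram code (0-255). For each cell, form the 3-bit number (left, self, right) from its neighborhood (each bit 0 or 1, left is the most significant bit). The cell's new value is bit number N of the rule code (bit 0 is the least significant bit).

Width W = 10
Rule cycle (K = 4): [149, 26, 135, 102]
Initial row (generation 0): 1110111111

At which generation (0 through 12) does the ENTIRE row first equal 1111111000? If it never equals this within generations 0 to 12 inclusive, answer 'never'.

Answer: never

Derivation:
Gen 0: 1110111111
Gen 1 (rule 149): 0100011110
Gen 2 (rule 26): 1010110001
Gen 3 (rule 135): 1010000111
Gen 4 (rule 102): 1110001001
Gen 5 (rule 149): 0101101101
Gen 6 (rule 26): 1001001000
Gen 7 (rule 135): 1011011011
Gen 8 (rule 102): 1101101101
Gen 9 (rule 149): 0000000001
Gen 10 (rule 26): 0000000010
Gen 11 (rule 135): 1111111110
Gen 12 (rule 102): 0000000010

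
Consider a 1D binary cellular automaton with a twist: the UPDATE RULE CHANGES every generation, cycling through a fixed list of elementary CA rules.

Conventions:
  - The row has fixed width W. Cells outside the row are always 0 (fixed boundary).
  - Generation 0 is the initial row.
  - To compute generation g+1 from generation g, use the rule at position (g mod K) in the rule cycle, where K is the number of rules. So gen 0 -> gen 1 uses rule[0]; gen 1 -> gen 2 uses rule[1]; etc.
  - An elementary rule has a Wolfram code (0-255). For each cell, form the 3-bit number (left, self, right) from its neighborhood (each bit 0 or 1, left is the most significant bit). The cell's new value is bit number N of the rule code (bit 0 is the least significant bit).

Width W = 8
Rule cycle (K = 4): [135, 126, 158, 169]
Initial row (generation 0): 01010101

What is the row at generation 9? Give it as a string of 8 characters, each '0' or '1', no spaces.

Answer: 10111001

Derivation:
Gen 0: 01010101
Gen 1 (rule 135): 11010101
Gen 2 (rule 126): 11111111
Gen 3 (rule 158): 11111110
Gen 4 (rule 169): 11111100
Gen 5 (rule 135): 01111001
Gen 6 (rule 126): 11001111
Gen 7 (rule 158): 10111110
Gen 8 (rule 169): 01111100
Gen 9 (rule 135): 10111001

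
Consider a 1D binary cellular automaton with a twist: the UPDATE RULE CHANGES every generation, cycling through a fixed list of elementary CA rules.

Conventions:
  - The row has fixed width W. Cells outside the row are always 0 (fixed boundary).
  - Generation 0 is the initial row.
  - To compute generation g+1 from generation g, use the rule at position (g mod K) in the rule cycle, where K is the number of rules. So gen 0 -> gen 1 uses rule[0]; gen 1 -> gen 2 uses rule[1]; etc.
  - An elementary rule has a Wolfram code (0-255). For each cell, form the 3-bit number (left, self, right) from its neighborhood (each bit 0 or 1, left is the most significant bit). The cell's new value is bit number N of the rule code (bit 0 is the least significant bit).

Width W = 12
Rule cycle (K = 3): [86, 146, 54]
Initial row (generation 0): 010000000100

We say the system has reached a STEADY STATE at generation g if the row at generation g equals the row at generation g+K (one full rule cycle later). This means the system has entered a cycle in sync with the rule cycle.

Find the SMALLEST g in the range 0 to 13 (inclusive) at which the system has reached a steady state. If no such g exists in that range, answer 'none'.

Answer: none

Derivation:
Gen 0: 010000000100
Gen 1 (rule 86): 111000001110
Gen 2 (rule 146): 010100010101
Gen 3 (rule 54): 111110111111
Gen 4 (rule 86): 000010000001
Gen 5 (rule 146): 000101000010
Gen 6 (rule 54): 001111100111
Gen 7 (rule 86): 010000111001
Gen 8 (rule 146): 101001010110
Gen 9 (rule 54): 111111111001
Gen 10 (rule 86): 000000001111
Gen 11 (rule 146): 000000010110
Gen 12 (rule 54): 000000111001
Gen 13 (rule 86): 000001001111
Gen 14 (rule 146): 000010110110
Gen 15 (rule 54): 000111001001
Gen 16 (rule 86): 001001111111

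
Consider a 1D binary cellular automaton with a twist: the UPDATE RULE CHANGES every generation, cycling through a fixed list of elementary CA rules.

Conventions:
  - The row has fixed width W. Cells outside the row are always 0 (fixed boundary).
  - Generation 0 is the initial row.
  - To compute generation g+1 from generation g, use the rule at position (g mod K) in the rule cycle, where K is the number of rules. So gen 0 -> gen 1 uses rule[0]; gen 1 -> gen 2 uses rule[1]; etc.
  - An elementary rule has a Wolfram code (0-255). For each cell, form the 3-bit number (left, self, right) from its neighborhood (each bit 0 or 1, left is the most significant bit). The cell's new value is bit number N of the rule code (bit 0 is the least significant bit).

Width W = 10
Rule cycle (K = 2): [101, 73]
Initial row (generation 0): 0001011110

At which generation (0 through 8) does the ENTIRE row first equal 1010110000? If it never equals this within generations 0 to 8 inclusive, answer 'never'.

Answer: 8

Derivation:
Gen 0: 0001011110
Gen 1 (rule 101): 1101100010
Gen 2 (rule 73): 1101101000
Gen 3 (rule 101): 0110111011
Gen 4 (rule 73): 0110101011
Gen 5 (rule 101): 0011111101
Gen 6 (rule 73): 1010000100
Gen 7 (rule 101): 1110110101
Gen 8 (rule 73): 1010110000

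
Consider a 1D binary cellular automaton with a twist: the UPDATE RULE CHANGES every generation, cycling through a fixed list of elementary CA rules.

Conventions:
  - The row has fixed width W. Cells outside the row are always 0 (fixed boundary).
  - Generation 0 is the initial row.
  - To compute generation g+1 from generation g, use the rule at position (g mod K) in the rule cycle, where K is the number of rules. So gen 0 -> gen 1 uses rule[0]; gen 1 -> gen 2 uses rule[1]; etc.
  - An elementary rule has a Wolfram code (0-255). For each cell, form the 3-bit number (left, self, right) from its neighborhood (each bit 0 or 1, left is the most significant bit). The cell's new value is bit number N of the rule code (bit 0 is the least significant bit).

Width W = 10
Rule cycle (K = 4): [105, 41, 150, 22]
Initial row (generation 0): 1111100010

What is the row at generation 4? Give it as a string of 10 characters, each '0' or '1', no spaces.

Answer: 1000000010

Derivation:
Gen 0: 1111100010
Gen 1 (rule 105): 1000101000
Gen 2 (rule 41): 0010010011
Gen 3 (rule 150): 0111111100
Gen 4 (rule 22): 1000000010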